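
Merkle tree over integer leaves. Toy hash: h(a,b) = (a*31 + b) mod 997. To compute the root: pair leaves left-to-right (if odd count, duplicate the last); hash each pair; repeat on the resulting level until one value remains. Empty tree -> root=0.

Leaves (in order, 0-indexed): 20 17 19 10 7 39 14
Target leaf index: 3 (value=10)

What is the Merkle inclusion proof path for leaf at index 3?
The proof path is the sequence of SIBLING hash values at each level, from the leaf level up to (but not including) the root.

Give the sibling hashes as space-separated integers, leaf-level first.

Answer: 19 637 408

Derivation:
L0 (leaves): [20, 17, 19, 10, 7, 39, 14], target index=3
L1: h(20,17)=(20*31+17)%997=637 [pair 0] h(19,10)=(19*31+10)%997=599 [pair 1] h(7,39)=(7*31+39)%997=256 [pair 2] h(14,14)=(14*31+14)%997=448 [pair 3] -> [637, 599, 256, 448]
  Sibling for proof at L0: 19
L2: h(637,599)=(637*31+599)%997=406 [pair 0] h(256,448)=(256*31+448)%997=408 [pair 1] -> [406, 408]
  Sibling for proof at L1: 637
L3: h(406,408)=(406*31+408)%997=33 [pair 0] -> [33]
  Sibling for proof at L2: 408
Root: 33
Proof path (sibling hashes from leaf to root): [19, 637, 408]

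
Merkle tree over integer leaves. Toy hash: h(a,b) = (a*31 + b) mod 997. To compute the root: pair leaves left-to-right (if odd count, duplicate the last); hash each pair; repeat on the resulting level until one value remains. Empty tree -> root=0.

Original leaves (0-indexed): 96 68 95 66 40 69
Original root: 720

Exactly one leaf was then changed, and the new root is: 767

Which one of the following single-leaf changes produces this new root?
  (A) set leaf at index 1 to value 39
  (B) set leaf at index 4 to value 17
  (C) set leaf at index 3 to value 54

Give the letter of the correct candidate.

Answer: A

Derivation:
Original leaves: [96, 68, 95, 66, 40, 69]
Target new root: 767
Try each candidate change and compute the resulting root:
Candidate A: set leaf[1] = 39 -> leaves = [96, 39, 95, 66, 40, 69]
  L0: [96, 39, 95, 66, 40, 69]
  L1: h(96,39)=(96*31+39)%997=24 h(95,66)=(95*31+66)%997=20 h(40,69)=(40*31+69)%997=312 -> [24, 20, 312]
  L2: h(24,20)=(24*31+20)%997=764 h(312,312)=(312*31+312)%997=14 -> [764, 14]
  L3: h(764,14)=(764*31+14)%997=767 -> [767]
  root = 767 == target 767  ** MATCH **
Candidate B: set leaf[4] = 17 -> leaves = [96, 68, 95, 66, 17, 69]
  L0: [96, 68, 95, 66, 17, 69]
  L1: h(96,68)=(96*31+68)%997=53 h(95,66)=(95*31+66)%997=20 h(17,69)=(17*31+69)%997=596 -> [53, 20, 596]
  L2: h(53,20)=(53*31+20)%997=666 h(596,596)=(596*31+596)%997=129 -> [666, 129]
  L3: h(666,129)=(666*31+129)%997=835 -> [835]
  root = 835 != target 767
Candidate C: set leaf[3] = 54 -> leaves = [96, 68, 95, 54, 40, 69]
  L0: [96, 68, 95, 54, 40, 69]
  L1: h(96,68)=(96*31+68)%997=53 h(95,54)=(95*31+54)%997=8 h(40,69)=(40*31+69)%997=312 -> [53, 8, 312]
  L2: h(53,8)=(53*31+8)%997=654 h(312,312)=(312*31+312)%997=14 -> [654, 14]
  L3: h(654,14)=(654*31+14)%997=348 -> [348]
  root = 348 != target 767
Candidate A produces the target root.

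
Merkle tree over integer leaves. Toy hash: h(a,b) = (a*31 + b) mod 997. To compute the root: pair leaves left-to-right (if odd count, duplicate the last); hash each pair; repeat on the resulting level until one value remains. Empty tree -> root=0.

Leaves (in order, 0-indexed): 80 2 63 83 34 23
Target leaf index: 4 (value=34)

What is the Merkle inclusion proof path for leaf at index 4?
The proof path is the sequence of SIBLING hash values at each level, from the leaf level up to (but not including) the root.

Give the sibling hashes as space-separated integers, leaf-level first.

Answer: 23 80 215

Derivation:
L0 (leaves): [80, 2, 63, 83, 34, 23], target index=4
L1: h(80,2)=(80*31+2)%997=488 [pair 0] h(63,83)=(63*31+83)%997=42 [pair 1] h(34,23)=(34*31+23)%997=80 [pair 2] -> [488, 42, 80]
  Sibling for proof at L0: 23
L2: h(488,42)=(488*31+42)%997=215 [pair 0] h(80,80)=(80*31+80)%997=566 [pair 1] -> [215, 566]
  Sibling for proof at L1: 80
L3: h(215,566)=(215*31+566)%997=252 [pair 0] -> [252]
  Sibling for proof at L2: 215
Root: 252
Proof path (sibling hashes from leaf to root): [23, 80, 215]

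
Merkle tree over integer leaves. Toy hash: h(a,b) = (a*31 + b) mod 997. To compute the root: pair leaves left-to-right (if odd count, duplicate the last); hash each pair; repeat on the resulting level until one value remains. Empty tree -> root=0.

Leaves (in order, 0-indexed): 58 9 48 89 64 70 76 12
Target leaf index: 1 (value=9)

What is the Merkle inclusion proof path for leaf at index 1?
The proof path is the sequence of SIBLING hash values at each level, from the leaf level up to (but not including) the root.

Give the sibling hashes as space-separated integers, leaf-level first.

Answer: 58 580 240

Derivation:
L0 (leaves): [58, 9, 48, 89, 64, 70, 76, 12], target index=1
L1: h(58,9)=(58*31+9)%997=810 [pair 0] h(48,89)=(48*31+89)%997=580 [pair 1] h(64,70)=(64*31+70)%997=60 [pair 2] h(76,12)=(76*31+12)%997=374 [pair 3] -> [810, 580, 60, 374]
  Sibling for proof at L0: 58
L2: h(810,580)=(810*31+580)%997=765 [pair 0] h(60,374)=(60*31+374)%997=240 [pair 1] -> [765, 240]
  Sibling for proof at L1: 580
L3: h(765,240)=(765*31+240)%997=27 [pair 0] -> [27]
  Sibling for proof at L2: 240
Root: 27
Proof path (sibling hashes from leaf to root): [58, 580, 240]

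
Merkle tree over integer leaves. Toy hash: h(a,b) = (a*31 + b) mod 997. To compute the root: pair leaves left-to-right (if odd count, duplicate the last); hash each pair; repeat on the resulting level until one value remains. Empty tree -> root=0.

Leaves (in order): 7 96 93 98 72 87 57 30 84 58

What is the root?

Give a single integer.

L0: [7, 96, 93, 98, 72, 87, 57, 30, 84, 58]
L1: h(7,96)=(7*31+96)%997=313 h(93,98)=(93*31+98)%997=987 h(72,87)=(72*31+87)%997=325 h(57,30)=(57*31+30)%997=800 h(84,58)=(84*31+58)%997=668 -> [313, 987, 325, 800, 668]
L2: h(313,987)=(313*31+987)%997=720 h(325,800)=(325*31+800)%997=905 h(668,668)=(668*31+668)%997=439 -> [720, 905, 439]
L3: h(720,905)=(720*31+905)%997=294 h(439,439)=(439*31+439)%997=90 -> [294, 90]
L4: h(294,90)=(294*31+90)%997=231 -> [231]

Answer: 231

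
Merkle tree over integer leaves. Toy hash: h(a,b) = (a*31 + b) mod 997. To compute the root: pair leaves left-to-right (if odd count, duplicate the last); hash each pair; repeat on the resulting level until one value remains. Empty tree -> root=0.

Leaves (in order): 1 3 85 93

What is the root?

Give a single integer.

L0: [1, 3, 85, 93]
L1: h(1,3)=(1*31+3)%997=34 h(85,93)=(85*31+93)%997=734 -> [34, 734]
L2: h(34,734)=(34*31+734)%997=791 -> [791]

Answer: 791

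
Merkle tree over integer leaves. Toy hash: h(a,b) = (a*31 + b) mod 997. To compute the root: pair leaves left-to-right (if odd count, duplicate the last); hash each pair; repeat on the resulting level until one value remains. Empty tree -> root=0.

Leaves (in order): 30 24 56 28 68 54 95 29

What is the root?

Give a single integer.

L0: [30, 24, 56, 28, 68, 54, 95, 29]
L1: h(30,24)=(30*31+24)%997=954 h(56,28)=(56*31+28)%997=767 h(68,54)=(68*31+54)%997=168 h(95,29)=(95*31+29)%997=980 -> [954, 767, 168, 980]
L2: h(954,767)=(954*31+767)%997=431 h(168,980)=(168*31+980)%997=206 -> [431, 206]
L3: h(431,206)=(431*31+206)%997=606 -> [606]

Answer: 606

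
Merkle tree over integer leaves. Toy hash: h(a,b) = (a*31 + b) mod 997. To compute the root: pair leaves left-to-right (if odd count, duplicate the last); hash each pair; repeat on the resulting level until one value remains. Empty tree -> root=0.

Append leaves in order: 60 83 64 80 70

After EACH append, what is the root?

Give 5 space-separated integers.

Answer: 60 946 467 483 911

Derivation:
After append 60 (leaves=[60]):
  L0: [60]
  root=60
After append 83 (leaves=[60, 83]):
  L0: [60, 83]
  L1: h(60,83)=(60*31+83)%997=946 -> [946]
  root=946
After append 64 (leaves=[60, 83, 64]):
  L0: [60, 83, 64]
  L1: h(60,83)=(60*31+83)%997=946 h(64,64)=(64*31+64)%997=54 -> [946, 54]
  L2: h(946,54)=(946*31+54)%997=467 -> [467]
  root=467
After append 80 (leaves=[60, 83, 64, 80]):
  L0: [60, 83, 64, 80]
  L1: h(60,83)=(60*31+83)%997=946 h(64,80)=(64*31+80)%997=70 -> [946, 70]
  L2: h(946,70)=(946*31+70)%997=483 -> [483]
  root=483
After append 70 (leaves=[60, 83, 64, 80, 70]):
  L0: [60, 83, 64, 80, 70]
  L1: h(60,83)=(60*31+83)%997=946 h(64,80)=(64*31+80)%997=70 h(70,70)=(70*31+70)%997=246 -> [946, 70, 246]
  L2: h(946,70)=(946*31+70)%997=483 h(246,246)=(246*31+246)%997=893 -> [483, 893]
  L3: h(483,893)=(483*31+893)%997=911 -> [911]
  root=911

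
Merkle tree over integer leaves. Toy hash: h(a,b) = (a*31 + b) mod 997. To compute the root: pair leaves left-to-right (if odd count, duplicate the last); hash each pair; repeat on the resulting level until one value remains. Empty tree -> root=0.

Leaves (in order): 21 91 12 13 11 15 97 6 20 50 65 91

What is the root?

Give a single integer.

L0: [21, 91, 12, 13, 11, 15, 97, 6, 20, 50, 65, 91]
L1: h(21,91)=(21*31+91)%997=742 h(12,13)=(12*31+13)%997=385 h(11,15)=(11*31+15)%997=356 h(97,6)=(97*31+6)%997=22 h(20,50)=(20*31+50)%997=670 h(65,91)=(65*31+91)%997=112 -> [742, 385, 356, 22, 670, 112]
L2: h(742,385)=(742*31+385)%997=456 h(356,22)=(356*31+22)%997=91 h(670,112)=(670*31+112)%997=942 -> [456, 91, 942]
L3: h(456,91)=(456*31+91)%997=269 h(942,942)=(942*31+942)%997=234 -> [269, 234]
L4: h(269,234)=(269*31+234)%997=597 -> [597]

Answer: 597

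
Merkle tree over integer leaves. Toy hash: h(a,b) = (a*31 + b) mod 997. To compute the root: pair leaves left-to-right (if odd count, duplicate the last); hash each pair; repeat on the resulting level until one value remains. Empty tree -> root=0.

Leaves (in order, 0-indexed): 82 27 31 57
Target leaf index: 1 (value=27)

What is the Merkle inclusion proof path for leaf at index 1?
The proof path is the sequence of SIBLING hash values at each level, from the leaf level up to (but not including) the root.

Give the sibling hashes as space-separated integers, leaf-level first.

L0 (leaves): [82, 27, 31, 57], target index=1
L1: h(82,27)=(82*31+27)%997=575 [pair 0] h(31,57)=(31*31+57)%997=21 [pair 1] -> [575, 21]
  Sibling for proof at L0: 82
L2: h(575,21)=(575*31+21)%997=897 [pair 0] -> [897]
  Sibling for proof at L1: 21
Root: 897
Proof path (sibling hashes from leaf to root): [82, 21]

Answer: 82 21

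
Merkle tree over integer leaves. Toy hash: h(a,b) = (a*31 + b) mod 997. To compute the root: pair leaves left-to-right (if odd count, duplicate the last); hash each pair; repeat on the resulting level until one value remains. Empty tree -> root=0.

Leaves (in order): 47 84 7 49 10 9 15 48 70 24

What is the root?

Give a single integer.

L0: [47, 84, 7, 49, 10, 9, 15, 48, 70, 24]
L1: h(47,84)=(47*31+84)%997=544 h(7,49)=(7*31+49)%997=266 h(10,9)=(10*31+9)%997=319 h(15,48)=(15*31+48)%997=513 h(70,24)=(70*31+24)%997=200 -> [544, 266, 319, 513, 200]
L2: h(544,266)=(544*31+266)%997=181 h(319,513)=(319*31+513)%997=432 h(200,200)=(200*31+200)%997=418 -> [181, 432, 418]
L3: h(181,432)=(181*31+432)%997=61 h(418,418)=(418*31+418)%997=415 -> [61, 415]
L4: h(61,415)=(61*31+415)%997=312 -> [312]

Answer: 312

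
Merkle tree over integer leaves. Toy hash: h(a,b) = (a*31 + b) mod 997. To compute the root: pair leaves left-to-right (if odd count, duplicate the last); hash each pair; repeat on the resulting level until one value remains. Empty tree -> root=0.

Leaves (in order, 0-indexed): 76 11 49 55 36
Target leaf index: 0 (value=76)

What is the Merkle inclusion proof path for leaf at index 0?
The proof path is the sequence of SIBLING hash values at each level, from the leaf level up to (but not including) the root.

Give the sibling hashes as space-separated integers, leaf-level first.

Answer: 11 577 972

Derivation:
L0 (leaves): [76, 11, 49, 55, 36], target index=0
L1: h(76,11)=(76*31+11)%997=373 [pair 0] h(49,55)=(49*31+55)%997=577 [pair 1] h(36,36)=(36*31+36)%997=155 [pair 2] -> [373, 577, 155]
  Sibling for proof at L0: 11
L2: h(373,577)=(373*31+577)%997=176 [pair 0] h(155,155)=(155*31+155)%997=972 [pair 1] -> [176, 972]
  Sibling for proof at L1: 577
L3: h(176,972)=(176*31+972)%997=446 [pair 0] -> [446]
  Sibling for proof at L2: 972
Root: 446
Proof path (sibling hashes from leaf to root): [11, 577, 972]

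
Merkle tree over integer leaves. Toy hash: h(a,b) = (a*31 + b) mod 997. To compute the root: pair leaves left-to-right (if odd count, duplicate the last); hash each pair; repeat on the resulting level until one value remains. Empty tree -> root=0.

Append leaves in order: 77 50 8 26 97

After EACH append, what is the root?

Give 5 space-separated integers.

After append 77 (leaves=[77]):
  L0: [77]
  root=77
After append 50 (leaves=[77, 50]):
  L0: [77, 50]
  L1: h(77,50)=(77*31+50)%997=443 -> [443]
  root=443
After append 8 (leaves=[77, 50, 8]):
  L0: [77, 50, 8]
  L1: h(77,50)=(77*31+50)%997=443 h(8,8)=(8*31+8)%997=256 -> [443, 256]
  L2: h(443,256)=(443*31+256)%997=31 -> [31]
  root=31
After append 26 (leaves=[77, 50, 8, 26]):
  L0: [77, 50, 8, 26]
  L1: h(77,50)=(77*31+50)%997=443 h(8,26)=(8*31+26)%997=274 -> [443, 274]
  L2: h(443,274)=(443*31+274)%997=49 -> [49]
  root=49
After append 97 (leaves=[77, 50, 8, 26, 97]):
  L0: [77, 50, 8, 26, 97]
  L1: h(77,50)=(77*31+50)%997=443 h(8,26)=(8*31+26)%997=274 h(97,97)=(97*31+97)%997=113 -> [443, 274, 113]
  L2: h(443,274)=(443*31+274)%997=49 h(113,113)=(113*31+113)%997=625 -> [49, 625]
  L3: h(49,625)=(49*31+625)%997=150 -> [150]
  root=150

Answer: 77 443 31 49 150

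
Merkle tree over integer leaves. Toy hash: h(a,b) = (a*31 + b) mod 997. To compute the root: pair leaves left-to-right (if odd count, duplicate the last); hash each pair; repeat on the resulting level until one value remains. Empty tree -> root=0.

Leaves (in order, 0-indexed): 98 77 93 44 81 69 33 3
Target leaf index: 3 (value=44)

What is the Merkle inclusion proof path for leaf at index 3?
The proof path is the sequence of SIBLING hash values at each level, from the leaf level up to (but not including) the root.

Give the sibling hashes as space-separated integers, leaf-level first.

L0 (leaves): [98, 77, 93, 44, 81, 69, 33, 3], target index=3
L1: h(98,77)=(98*31+77)%997=124 [pair 0] h(93,44)=(93*31+44)%997=933 [pair 1] h(81,69)=(81*31+69)%997=586 [pair 2] h(33,3)=(33*31+3)%997=29 [pair 3] -> [124, 933, 586, 29]
  Sibling for proof at L0: 93
L2: h(124,933)=(124*31+933)%997=789 [pair 0] h(586,29)=(586*31+29)%997=249 [pair 1] -> [789, 249]
  Sibling for proof at L1: 124
L3: h(789,249)=(789*31+249)%997=780 [pair 0] -> [780]
  Sibling for proof at L2: 249
Root: 780
Proof path (sibling hashes from leaf to root): [93, 124, 249]

Answer: 93 124 249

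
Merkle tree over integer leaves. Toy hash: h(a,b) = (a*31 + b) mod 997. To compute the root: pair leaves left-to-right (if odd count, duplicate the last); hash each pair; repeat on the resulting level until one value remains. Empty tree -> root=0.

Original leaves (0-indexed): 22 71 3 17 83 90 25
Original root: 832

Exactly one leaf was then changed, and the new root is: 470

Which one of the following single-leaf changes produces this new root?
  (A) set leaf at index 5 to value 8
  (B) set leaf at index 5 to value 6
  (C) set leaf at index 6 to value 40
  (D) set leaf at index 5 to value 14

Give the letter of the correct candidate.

Original leaves: [22, 71, 3, 17, 83, 90, 25]
Target new root: 470
Try each candidate change and compute the resulting root:
Candidate A: set leaf[5] = 8 -> leaves = [22, 71, 3, 17, 83, 8, 25]
  L0: [22, 71, 3, 17, 83, 8, 25]
  L1: h(22,71)=(22*31+71)%997=753 h(3,17)=(3*31+17)%997=110 h(83,8)=(83*31+8)%997=587 h(25,25)=(25*31+25)%997=800 -> [753, 110, 587, 800]
  L2: h(753,110)=(753*31+110)%997=522 h(587,800)=(587*31+800)%997=54 -> [522, 54]
  L3: h(522,54)=(522*31+54)%997=284 -> [284]
  root = 284 != target 470
Candidate B: set leaf[5] = 6 -> leaves = [22, 71, 3, 17, 83, 6, 25]
  L0: [22, 71, 3, 17, 83, 6, 25]
  L1: h(22,71)=(22*31+71)%997=753 h(3,17)=(3*31+17)%997=110 h(83,6)=(83*31+6)%997=585 h(25,25)=(25*31+25)%997=800 -> [753, 110, 585, 800]
  L2: h(753,110)=(753*31+110)%997=522 h(585,800)=(585*31+800)%997=989 -> [522, 989]
  L3: h(522,989)=(522*31+989)%997=222 -> [222]
  root = 222 != target 470
Candidate C: set leaf[6] = 40 -> leaves = [22, 71, 3, 17, 83, 90, 40]
  L0: [22, 71, 3, 17, 83, 90, 40]
  L1: h(22,71)=(22*31+71)%997=753 h(3,17)=(3*31+17)%997=110 h(83,90)=(83*31+90)%997=669 h(40,40)=(40*31+40)%997=283 -> [753, 110, 669, 283]
  L2: h(753,110)=(753*31+110)%997=522 h(669,283)=(669*31+283)%997=85 -> [522, 85]
  L3: h(522,85)=(522*31+85)%997=315 -> [315]
  root = 315 != target 470
Candidate D: set leaf[5] = 14 -> leaves = [22, 71, 3, 17, 83, 14, 25]
  L0: [22, 71, 3, 17, 83, 14, 25]
  L1: h(22,71)=(22*31+71)%997=753 h(3,17)=(3*31+17)%997=110 h(83,14)=(83*31+14)%997=593 h(25,25)=(25*31+25)%997=800 -> [753, 110, 593, 800]
  L2: h(753,110)=(753*31+110)%997=522 h(593,800)=(593*31+800)%997=240 -> [522, 240]
  L3: h(522,240)=(522*31+240)%997=470 -> [470]
  root = 470 == target 470  ** MATCH **
Candidate D produces the target root.

Answer: D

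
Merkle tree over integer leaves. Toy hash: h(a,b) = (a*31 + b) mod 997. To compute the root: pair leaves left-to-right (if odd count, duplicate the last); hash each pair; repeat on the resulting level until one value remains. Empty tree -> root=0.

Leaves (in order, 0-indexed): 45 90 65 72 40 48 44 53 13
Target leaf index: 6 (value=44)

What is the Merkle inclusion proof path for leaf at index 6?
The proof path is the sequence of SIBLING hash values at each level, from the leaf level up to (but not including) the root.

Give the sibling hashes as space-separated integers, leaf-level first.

L0 (leaves): [45, 90, 65, 72, 40, 48, 44, 53, 13], target index=6
L1: h(45,90)=(45*31+90)%997=488 [pair 0] h(65,72)=(65*31+72)%997=93 [pair 1] h(40,48)=(40*31+48)%997=291 [pair 2] h(44,53)=(44*31+53)%997=420 [pair 3] h(13,13)=(13*31+13)%997=416 [pair 4] -> [488, 93, 291, 420, 416]
  Sibling for proof at L0: 53
L2: h(488,93)=(488*31+93)%997=266 [pair 0] h(291,420)=(291*31+420)%997=468 [pair 1] h(416,416)=(416*31+416)%997=351 [pair 2] -> [266, 468, 351]
  Sibling for proof at L1: 291
L3: h(266,468)=(266*31+468)%997=738 [pair 0] h(351,351)=(351*31+351)%997=265 [pair 1] -> [738, 265]
  Sibling for proof at L2: 266
L4: h(738,265)=(738*31+265)%997=212 [pair 0] -> [212]
  Sibling for proof at L3: 265
Root: 212
Proof path (sibling hashes from leaf to root): [53, 291, 266, 265]

Answer: 53 291 266 265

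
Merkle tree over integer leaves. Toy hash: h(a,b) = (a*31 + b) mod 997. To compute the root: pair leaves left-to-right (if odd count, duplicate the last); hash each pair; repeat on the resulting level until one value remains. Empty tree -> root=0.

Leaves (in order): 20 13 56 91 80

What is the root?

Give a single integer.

Answer: 117

Derivation:
L0: [20, 13, 56, 91, 80]
L1: h(20,13)=(20*31+13)%997=633 h(56,91)=(56*31+91)%997=830 h(80,80)=(80*31+80)%997=566 -> [633, 830, 566]
L2: h(633,830)=(633*31+830)%997=513 h(566,566)=(566*31+566)%997=166 -> [513, 166]
L3: h(513,166)=(513*31+166)%997=117 -> [117]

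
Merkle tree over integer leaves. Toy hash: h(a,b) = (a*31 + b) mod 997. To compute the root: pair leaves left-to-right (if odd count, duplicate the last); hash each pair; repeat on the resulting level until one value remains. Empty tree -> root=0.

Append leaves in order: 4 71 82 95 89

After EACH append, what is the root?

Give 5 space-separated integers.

After append 4 (leaves=[4]):
  L0: [4]
  root=4
After append 71 (leaves=[4, 71]):
  L0: [4, 71]
  L1: h(4,71)=(4*31+71)%997=195 -> [195]
  root=195
After append 82 (leaves=[4, 71, 82]):
  L0: [4, 71, 82]
  L1: h(4,71)=(4*31+71)%997=195 h(82,82)=(82*31+82)%997=630 -> [195, 630]
  L2: h(195,630)=(195*31+630)%997=693 -> [693]
  root=693
After append 95 (leaves=[4, 71, 82, 95]):
  L0: [4, 71, 82, 95]
  L1: h(4,71)=(4*31+71)%997=195 h(82,95)=(82*31+95)%997=643 -> [195, 643]
  L2: h(195,643)=(195*31+643)%997=706 -> [706]
  root=706
After append 89 (leaves=[4, 71, 82, 95, 89]):
  L0: [4, 71, 82, 95, 89]
  L1: h(4,71)=(4*31+71)%997=195 h(82,95)=(82*31+95)%997=643 h(89,89)=(89*31+89)%997=854 -> [195, 643, 854]
  L2: h(195,643)=(195*31+643)%997=706 h(854,854)=(854*31+854)%997=409 -> [706, 409]
  L3: h(706,409)=(706*31+409)%997=361 -> [361]
  root=361

Answer: 4 195 693 706 361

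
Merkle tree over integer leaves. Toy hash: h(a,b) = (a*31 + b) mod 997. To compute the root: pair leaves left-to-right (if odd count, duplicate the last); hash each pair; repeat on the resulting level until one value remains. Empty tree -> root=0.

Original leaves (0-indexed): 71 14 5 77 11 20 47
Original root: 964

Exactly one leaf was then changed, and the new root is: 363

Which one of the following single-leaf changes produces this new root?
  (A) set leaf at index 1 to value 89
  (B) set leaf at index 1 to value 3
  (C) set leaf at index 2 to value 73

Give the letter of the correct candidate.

Original leaves: [71, 14, 5, 77, 11, 20, 47]
Target new root: 363
Try each candidate change and compute the resulting root:
Candidate A: set leaf[1] = 89 -> leaves = [71, 89, 5, 77, 11, 20, 47]
  L0: [71, 89, 5, 77, 11, 20, 47]
  L1: h(71,89)=(71*31+89)%997=296 h(5,77)=(5*31+77)%997=232 h(11,20)=(11*31+20)%997=361 h(47,47)=(47*31+47)%997=507 -> [296, 232, 361, 507]
  L2: h(296,232)=(296*31+232)%997=435 h(361,507)=(361*31+507)%997=731 -> [435, 731]
  L3: h(435,731)=(435*31+731)%997=258 -> [258]
  root = 258 != target 363
Candidate B: set leaf[1] = 3 -> leaves = [71, 3, 5, 77, 11, 20, 47]
  L0: [71, 3, 5, 77, 11, 20, 47]
  L1: h(71,3)=(71*31+3)%997=210 h(5,77)=(5*31+77)%997=232 h(11,20)=(11*31+20)%997=361 h(47,47)=(47*31+47)%997=507 -> [210, 232, 361, 507]
  L2: h(210,232)=(210*31+232)%997=760 h(361,507)=(361*31+507)%997=731 -> [760, 731]
  L3: h(760,731)=(760*31+731)%997=363 -> [363]
  root = 363 == target 363  ** MATCH **
Candidate C: set leaf[2] = 73 -> leaves = [71, 14, 73, 77, 11, 20, 47]
  L0: [71, 14, 73, 77, 11, 20, 47]
  L1: h(71,14)=(71*31+14)%997=221 h(73,77)=(73*31+77)%997=346 h(11,20)=(11*31+20)%997=361 h(47,47)=(47*31+47)%997=507 -> [221, 346, 361, 507]
  L2: h(221,346)=(221*31+346)%997=218 h(361,507)=(361*31+507)%997=731 -> [218, 731]
  L3: h(218,731)=(218*31+731)%997=510 -> [510]
  root = 510 != target 363
Candidate B produces the target root.

Answer: B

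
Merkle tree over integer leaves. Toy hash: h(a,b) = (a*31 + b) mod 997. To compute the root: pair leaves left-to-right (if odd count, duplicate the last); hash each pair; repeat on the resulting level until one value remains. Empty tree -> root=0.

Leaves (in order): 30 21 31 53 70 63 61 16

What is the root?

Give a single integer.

Answer: 532

Derivation:
L0: [30, 21, 31, 53, 70, 63, 61, 16]
L1: h(30,21)=(30*31+21)%997=951 h(31,53)=(31*31+53)%997=17 h(70,63)=(70*31+63)%997=239 h(61,16)=(61*31+16)%997=910 -> [951, 17, 239, 910]
L2: h(951,17)=(951*31+17)%997=585 h(239,910)=(239*31+910)%997=343 -> [585, 343]
L3: h(585,343)=(585*31+343)%997=532 -> [532]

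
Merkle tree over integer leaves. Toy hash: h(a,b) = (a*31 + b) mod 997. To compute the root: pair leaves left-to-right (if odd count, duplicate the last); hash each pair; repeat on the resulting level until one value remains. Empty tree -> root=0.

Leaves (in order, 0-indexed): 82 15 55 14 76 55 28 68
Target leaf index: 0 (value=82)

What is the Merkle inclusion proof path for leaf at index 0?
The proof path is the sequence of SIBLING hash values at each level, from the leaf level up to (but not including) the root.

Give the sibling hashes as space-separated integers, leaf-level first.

Answer: 15 722 902

Derivation:
L0 (leaves): [82, 15, 55, 14, 76, 55, 28, 68], target index=0
L1: h(82,15)=(82*31+15)%997=563 [pair 0] h(55,14)=(55*31+14)%997=722 [pair 1] h(76,55)=(76*31+55)%997=417 [pair 2] h(28,68)=(28*31+68)%997=936 [pair 3] -> [563, 722, 417, 936]
  Sibling for proof at L0: 15
L2: h(563,722)=(563*31+722)%997=229 [pair 0] h(417,936)=(417*31+936)%997=902 [pair 1] -> [229, 902]
  Sibling for proof at L1: 722
L3: h(229,902)=(229*31+902)%997=25 [pair 0] -> [25]
  Sibling for proof at L2: 902
Root: 25
Proof path (sibling hashes from leaf to root): [15, 722, 902]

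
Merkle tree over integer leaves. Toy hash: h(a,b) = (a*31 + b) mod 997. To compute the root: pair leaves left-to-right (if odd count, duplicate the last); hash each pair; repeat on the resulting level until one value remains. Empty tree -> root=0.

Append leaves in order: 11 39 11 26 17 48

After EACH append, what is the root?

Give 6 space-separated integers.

Answer: 11 380 168 183 150 145

Derivation:
After append 11 (leaves=[11]):
  L0: [11]
  root=11
After append 39 (leaves=[11, 39]):
  L0: [11, 39]
  L1: h(11,39)=(11*31+39)%997=380 -> [380]
  root=380
After append 11 (leaves=[11, 39, 11]):
  L0: [11, 39, 11]
  L1: h(11,39)=(11*31+39)%997=380 h(11,11)=(11*31+11)%997=352 -> [380, 352]
  L2: h(380,352)=(380*31+352)%997=168 -> [168]
  root=168
After append 26 (leaves=[11, 39, 11, 26]):
  L0: [11, 39, 11, 26]
  L1: h(11,39)=(11*31+39)%997=380 h(11,26)=(11*31+26)%997=367 -> [380, 367]
  L2: h(380,367)=(380*31+367)%997=183 -> [183]
  root=183
After append 17 (leaves=[11, 39, 11, 26, 17]):
  L0: [11, 39, 11, 26, 17]
  L1: h(11,39)=(11*31+39)%997=380 h(11,26)=(11*31+26)%997=367 h(17,17)=(17*31+17)%997=544 -> [380, 367, 544]
  L2: h(380,367)=(380*31+367)%997=183 h(544,544)=(544*31+544)%997=459 -> [183, 459]
  L3: h(183,459)=(183*31+459)%997=150 -> [150]
  root=150
After append 48 (leaves=[11, 39, 11, 26, 17, 48]):
  L0: [11, 39, 11, 26, 17, 48]
  L1: h(11,39)=(11*31+39)%997=380 h(11,26)=(11*31+26)%997=367 h(17,48)=(17*31+48)%997=575 -> [380, 367, 575]
  L2: h(380,367)=(380*31+367)%997=183 h(575,575)=(575*31+575)%997=454 -> [183, 454]
  L3: h(183,454)=(183*31+454)%997=145 -> [145]
  root=145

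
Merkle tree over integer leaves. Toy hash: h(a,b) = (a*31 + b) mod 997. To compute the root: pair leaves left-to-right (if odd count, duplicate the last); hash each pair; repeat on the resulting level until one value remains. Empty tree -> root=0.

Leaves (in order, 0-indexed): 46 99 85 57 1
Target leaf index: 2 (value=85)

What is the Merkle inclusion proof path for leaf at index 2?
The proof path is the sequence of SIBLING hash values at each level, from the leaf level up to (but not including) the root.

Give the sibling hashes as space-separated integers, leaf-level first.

L0 (leaves): [46, 99, 85, 57, 1], target index=2
L1: h(46,99)=(46*31+99)%997=528 [pair 0] h(85,57)=(85*31+57)%997=698 [pair 1] h(1,1)=(1*31+1)%997=32 [pair 2] -> [528, 698, 32]
  Sibling for proof at L0: 57
L2: h(528,698)=(528*31+698)%997=117 [pair 0] h(32,32)=(32*31+32)%997=27 [pair 1] -> [117, 27]
  Sibling for proof at L1: 528
L3: h(117,27)=(117*31+27)%997=663 [pair 0] -> [663]
  Sibling for proof at L2: 27
Root: 663
Proof path (sibling hashes from leaf to root): [57, 528, 27]

Answer: 57 528 27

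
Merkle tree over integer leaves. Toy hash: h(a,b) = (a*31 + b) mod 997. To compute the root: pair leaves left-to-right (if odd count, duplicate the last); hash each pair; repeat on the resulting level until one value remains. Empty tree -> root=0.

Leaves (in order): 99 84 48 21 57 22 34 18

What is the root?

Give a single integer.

L0: [99, 84, 48, 21, 57, 22, 34, 18]
L1: h(99,84)=(99*31+84)%997=162 h(48,21)=(48*31+21)%997=512 h(57,22)=(57*31+22)%997=792 h(34,18)=(34*31+18)%997=75 -> [162, 512, 792, 75]
L2: h(162,512)=(162*31+512)%997=549 h(792,75)=(792*31+75)%997=699 -> [549, 699]
L3: h(549,699)=(549*31+699)%997=769 -> [769]

Answer: 769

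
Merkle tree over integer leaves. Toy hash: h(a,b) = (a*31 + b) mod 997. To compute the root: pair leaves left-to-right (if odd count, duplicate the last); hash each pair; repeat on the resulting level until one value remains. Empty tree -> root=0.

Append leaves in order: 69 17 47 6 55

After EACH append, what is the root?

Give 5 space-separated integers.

After append 69 (leaves=[69]):
  L0: [69]
  root=69
After append 17 (leaves=[69, 17]):
  L0: [69, 17]
  L1: h(69,17)=(69*31+17)%997=162 -> [162]
  root=162
After append 47 (leaves=[69, 17, 47]):
  L0: [69, 17, 47]
  L1: h(69,17)=(69*31+17)%997=162 h(47,47)=(47*31+47)%997=507 -> [162, 507]
  L2: h(162,507)=(162*31+507)%997=544 -> [544]
  root=544
After append 6 (leaves=[69, 17, 47, 6]):
  L0: [69, 17, 47, 6]
  L1: h(69,17)=(69*31+17)%997=162 h(47,6)=(47*31+6)%997=466 -> [162, 466]
  L2: h(162,466)=(162*31+466)%997=503 -> [503]
  root=503
After append 55 (leaves=[69, 17, 47, 6, 55]):
  L0: [69, 17, 47, 6, 55]
  L1: h(69,17)=(69*31+17)%997=162 h(47,6)=(47*31+6)%997=466 h(55,55)=(55*31+55)%997=763 -> [162, 466, 763]
  L2: h(162,466)=(162*31+466)%997=503 h(763,763)=(763*31+763)%997=488 -> [503, 488]
  L3: h(503,488)=(503*31+488)%997=129 -> [129]
  root=129

Answer: 69 162 544 503 129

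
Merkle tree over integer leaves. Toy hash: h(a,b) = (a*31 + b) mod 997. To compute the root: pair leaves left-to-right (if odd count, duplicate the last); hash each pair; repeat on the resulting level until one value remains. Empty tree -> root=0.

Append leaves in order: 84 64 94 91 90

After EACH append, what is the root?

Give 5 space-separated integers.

Answer: 84 674 971 968 534

Derivation:
After append 84 (leaves=[84]):
  L0: [84]
  root=84
After append 64 (leaves=[84, 64]):
  L0: [84, 64]
  L1: h(84,64)=(84*31+64)%997=674 -> [674]
  root=674
After append 94 (leaves=[84, 64, 94]):
  L0: [84, 64, 94]
  L1: h(84,64)=(84*31+64)%997=674 h(94,94)=(94*31+94)%997=17 -> [674, 17]
  L2: h(674,17)=(674*31+17)%997=971 -> [971]
  root=971
After append 91 (leaves=[84, 64, 94, 91]):
  L0: [84, 64, 94, 91]
  L1: h(84,64)=(84*31+64)%997=674 h(94,91)=(94*31+91)%997=14 -> [674, 14]
  L2: h(674,14)=(674*31+14)%997=968 -> [968]
  root=968
After append 90 (leaves=[84, 64, 94, 91, 90]):
  L0: [84, 64, 94, 91, 90]
  L1: h(84,64)=(84*31+64)%997=674 h(94,91)=(94*31+91)%997=14 h(90,90)=(90*31+90)%997=886 -> [674, 14, 886]
  L2: h(674,14)=(674*31+14)%997=968 h(886,886)=(886*31+886)%997=436 -> [968, 436]
  L3: h(968,436)=(968*31+436)%997=534 -> [534]
  root=534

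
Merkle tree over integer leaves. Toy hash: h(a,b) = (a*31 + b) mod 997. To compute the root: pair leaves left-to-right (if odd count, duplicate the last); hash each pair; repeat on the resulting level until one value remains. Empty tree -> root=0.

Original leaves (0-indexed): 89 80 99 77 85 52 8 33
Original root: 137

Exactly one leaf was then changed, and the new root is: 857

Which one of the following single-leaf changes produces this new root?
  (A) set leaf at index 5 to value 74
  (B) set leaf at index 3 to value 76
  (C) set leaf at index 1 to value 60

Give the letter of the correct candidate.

Original leaves: [89, 80, 99, 77, 85, 52, 8, 33]
Target new root: 857
Try each candidate change and compute the resulting root:
Candidate A: set leaf[5] = 74 -> leaves = [89, 80, 99, 77, 85, 74, 8, 33]
  L0: [89, 80, 99, 77, 85, 74, 8, 33]
  L1: h(89,80)=(89*31+80)%997=845 h(99,77)=(99*31+77)%997=155 h(85,74)=(85*31+74)%997=715 h(8,33)=(8*31+33)%997=281 -> [845, 155, 715, 281]
  L2: h(845,155)=(845*31+155)%997=428 h(715,281)=(715*31+281)%997=512 -> [428, 512]
  L3: h(428,512)=(428*31+512)%997=819 -> [819]
  root = 819 != target 857
Candidate B: set leaf[3] = 76 -> leaves = [89, 80, 99, 76, 85, 52, 8, 33]
  L0: [89, 80, 99, 76, 85, 52, 8, 33]
  L1: h(89,80)=(89*31+80)%997=845 h(99,76)=(99*31+76)%997=154 h(85,52)=(85*31+52)%997=693 h(8,33)=(8*31+33)%997=281 -> [845, 154, 693, 281]
  L2: h(845,154)=(845*31+154)%997=427 h(693,281)=(693*31+281)%997=827 -> [427, 827]
  L3: h(427,827)=(427*31+827)%997=106 -> [106]
  root = 106 != target 857
Candidate C: set leaf[1] = 60 -> leaves = [89, 60, 99, 77, 85, 52, 8, 33]
  L0: [89, 60, 99, 77, 85, 52, 8, 33]
  L1: h(89,60)=(89*31+60)%997=825 h(99,77)=(99*31+77)%997=155 h(85,52)=(85*31+52)%997=693 h(8,33)=(8*31+33)%997=281 -> [825, 155, 693, 281]
  L2: h(825,155)=(825*31+155)%997=805 h(693,281)=(693*31+281)%997=827 -> [805, 827]
  L3: h(805,827)=(805*31+827)%997=857 -> [857]
  root = 857 == target 857  ** MATCH **
Candidate C produces the target root.

Answer: C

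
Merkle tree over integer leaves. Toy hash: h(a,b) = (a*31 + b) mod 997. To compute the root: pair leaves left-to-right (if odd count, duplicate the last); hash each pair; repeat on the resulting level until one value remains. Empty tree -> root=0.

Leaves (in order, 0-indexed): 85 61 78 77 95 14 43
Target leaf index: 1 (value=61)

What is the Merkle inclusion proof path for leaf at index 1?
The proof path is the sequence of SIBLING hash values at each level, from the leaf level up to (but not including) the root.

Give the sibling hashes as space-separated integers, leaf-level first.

L0 (leaves): [85, 61, 78, 77, 95, 14, 43], target index=1
L1: h(85,61)=(85*31+61)%997=702 [pair 0] h(78,77)=(78*31+77)%997=501 [pair 1] h(95,14)=(95*31+14)%997=965 [pair 2] h(43,43)=(43*31+43)%997=379 [pair 3] -> [702, 501, 965, 379]
  Sibling for proof at L0: 85
L2: h(702,501)=(702*31+501)%997=329 [pair 0] h(965,379)=(965*31+379)%997=384 [pair 1] -> [329, 384]
  Sibling for proof at L1: 501
L3: h(329,384)=(329*31+384)%997=613 [pair 0] -> [613]
  Sibling for proof at L2: 384
Root: 613
Proof path (sibling hashes from leaf to root): [85, 501, 384]

Answer: 85 501 384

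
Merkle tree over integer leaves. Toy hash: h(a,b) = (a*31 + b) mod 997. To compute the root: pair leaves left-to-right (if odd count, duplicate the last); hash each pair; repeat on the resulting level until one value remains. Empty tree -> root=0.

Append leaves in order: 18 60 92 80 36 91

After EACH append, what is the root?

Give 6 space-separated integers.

Answer: 18 618 168 156 823 589

Derivation:
After append 18 (leaves=[18]):
  L0: [18]
  root=18
After append 60 (leaves=[18, 60]):
  L0: [18, 60]
  L1: h(18,60)=(18*31+60)%997=618 -> [618]
  root=618
After append 92 (leaves=[18, 60, 92]):
  L0: [18, 60, 92]
  L1: h(18,60)=(18*31+60)%997=618 h(92,92)=(92*31+92)%997=950 -> [618, 950]
  L2: h(618,950)=(618*31+950)%997=168 -> [168]
  root=168
After append 80 (leaves=[18, 60, 92, 80]):
  L0: [18, 60, 92, 80]
  L1: h(18,60)=(18*31+60)%997=618 h(92,80)=(92*31+80)%997=938 -> [618, 938]
  L2: h(618,938)=(618*31+938)%997=156 -> [156]
  root=156
After append 36 (leaves=[18, 60, 92, 80, 36]):
  L0: [18, 60, 92, 80, 36]
  L1: h(18,60)=(18*31+60)%997=618 h(92,80)=(92*31+80)%997=938 h(36,36)=(36*31+36)%997=155 -> [618, 938, 155]
  L2: h(618,938)=(618*31+938)%997=156 h(155,155)=(155*31+155)%997=972 -> [156, 972]
  L3: h(156,972)=(156*31+972)%997=823 -> [823]
  root=823
After append 91 (leaves=[18, 60, 92, 80, 36, 91]):
  L0: [18, 60, 92, 80, 36, 91]
  L1: h(18,60)=(18*31+60)%997=618 h(92,80)=(92*31+80)%997=938 h(36,91)=(36*31+91)%997=210 -> [618, 938, 210]
  L2: h(618,938)=(618*31+938)%997=156 h(210,210)=(210*31+210)%997=738 -> [156, 738]
  L3: h(156,738)=(156*31+738)%997=589 -> [589]
  root=589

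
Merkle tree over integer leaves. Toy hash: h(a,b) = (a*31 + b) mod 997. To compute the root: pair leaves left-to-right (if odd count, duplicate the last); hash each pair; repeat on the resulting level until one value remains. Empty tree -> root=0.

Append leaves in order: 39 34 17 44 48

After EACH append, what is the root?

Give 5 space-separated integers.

After append 39 (leaves=[39]):
  L0: [39]
  root=39
After append 34 (leaves=[39, 34]):
  L0: [39, 34]
  L1: h(39,34)=(39*31+34)%997=246 -> [246]
  root=246
After append 17 (leaves=[39, 34, 17]):
  L0: [39, 34, 17]
  L1: h(39,34)=(39*31+34)%997=246 h(17,17)=(17*31+17)%997=544 -> [246, 544]
  L2: h(246,544)=(246*31+544)%997=194 -> [194]
  root=194
After append 44 (leaves=[39, 34, 17, 44]):
  L0: [39, 34, 17, 44]
  L1: h(39,34)=(39*31+34)%997=246 h(17,44)=(17*31+44)%997=571 -> [246, 571]
  L2: h(246,571)=(246*31+571)%997=221 -> [221]
  root=221
After append 48 (leaves=[39, 34, 17, 44, 48]):
  L0: [39, 34, 17, 44, 48]
  L1: h(39,34)=(39*31+34)%997=246 h(17,44)=(17*31+44)%997=571 h(48,48)=(48*31+48)%997=539 -> [246, 571, 539]
  L2: h(246,571)=(246*31+571)%997=221 h(539,539)=(539*31+539)%997=299 -> [221, 299]
  L3: h(221,299)=(221*31+299)%997=171 -> [171]
  root=171

Answer: 39 246 194 221 171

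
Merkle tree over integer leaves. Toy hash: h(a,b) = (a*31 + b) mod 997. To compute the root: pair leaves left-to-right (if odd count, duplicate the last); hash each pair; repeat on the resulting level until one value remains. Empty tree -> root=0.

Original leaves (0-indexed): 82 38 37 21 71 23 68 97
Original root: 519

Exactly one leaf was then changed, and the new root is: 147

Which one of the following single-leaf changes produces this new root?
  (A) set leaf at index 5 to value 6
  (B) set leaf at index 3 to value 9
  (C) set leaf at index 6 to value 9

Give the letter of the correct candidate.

Answer: B

Derivation:
Original leaves: [82, 38, 37, 21, 71, 23, 68, 97]
Target new root: 147
Try each candidate change and compute the resulting root:
Candidate A: set leaf[5] = 6 -> leaves = [82, 38, 37, 21, 71, 6, 68, 97]
  L0: [82, 38, 37, 21, 71, 6, 68, 97]
  L1: h(82,38)=(82*31+38)%997=586 h(37,21)=(37*31+21)%997=171 h(71,6)=(71*31+6)%997=213 h(68,97)=(68*31+97)%997=211 -> [586, 171, 213, 211]
  L2: h(586,171)=(586*31+171)%997=391 h(213,211)=(213*31+211)%997=832 -> [391, 832]
  L3: h(391,832)=(391*31+832)%997=989 -> [989]
  root = 989 != target 147
Candidate B: set leaf[3] = 9 -> leaves = [82, 38, 37, 9, 71, 23, 68, 97]
  L0: [82, 38, 37, 9, 71, 23, 68, 97]
  L1: h(82,38)=(82*31+38)%997=586 h(37,9)=(37*31+9)%997=159 h(71,23)=(71*31+23)%997=230 h(68,97)=(68*31+97)%997=211 -> [586, 159, 230, 211]
  L2: h(586,159)=(586*31+159)%997=379 h(230,211)=(230*31+211)%997=362 -> [379, 362]
  L3: h(379,362)=(379*31+362)%997=147 -> [147]
  root = 147 == target 147  ** MATCH **
Candidate C: set leaf[6] = 9 -> leaves = [82, 38, 37, 21, 71, 23, 9, 97]
  L0: [82, 38, 37, 21, 71, 23, 9, 97]
  L1: h(82,38)=(82*31+38)%997=586 h(37,21)=(37*31+21)%997=171 h(71,23)=(71*31+23)%997=230 h(9,97)=(9*31+97)%997=376 -> [586, 171, 230, 376]
  L2: h(586,171)=(586*31+171)%997=391 h(230,376)=(230*31+376)%997=527 -> [391, 527]
  L3: h(391,527)=(391*31+527)%997=684 -> [684]
  root = 684 != target 147
Candidate B produces the target root.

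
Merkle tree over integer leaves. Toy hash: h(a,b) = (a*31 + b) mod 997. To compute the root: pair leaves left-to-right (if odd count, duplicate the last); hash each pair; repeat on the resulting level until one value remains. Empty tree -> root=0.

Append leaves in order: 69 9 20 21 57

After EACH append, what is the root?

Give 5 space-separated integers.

Answer: 69 154 429 430 911

Derivation:
After append 69 (leaves=[69]):
  L0: [69]
  root=69
After append 9 (leaves=[69, 9]):
  L0: [69, 9]
  L1: h(69,9)=(69*31+9)%997=154 -> [154]
  root=154
After append 20 (leaves=[69, 9, 20]):
  L0: [69, 9, 20]
  L1: h(69,9)=(69*31+9)%997=154 h(20,20)=(20*31+20)%997=640 -> [154, 640]
  L2: h(154,640)=(154*31+640)%997=429 -> [429]
  root=429
After append 21 (leaves=[69, 9, 20, 21]):
  L0: [69, 9, 20, 21]
  L1: h(69,9)=(69*31+9)%997=154 h(20,21)=(20*31+21)%997=641 -> [154, 641]
  L2: h(154,641)=(154*31+641)%997=430 -> [430]
  root=430
After append 57 (leaves=[69, 9, 20, 21, 57]):
  L0: [69, 9, 20, 21, 57]
  L1: h(69,9)=(69*31+9)%997=154 h(20,21)=(20*31+21)%997=641 h(57,57)=(57*31+57)%997=827 -> [154, 641, 827]
  L2: h(154,641)=(154*31+641)%997=430 h(827,827)=(827*31+827)%997=542 -> [430, 542]
  L3: h(430,542)=(430*31+542)%997=911 -> [911]
  root=911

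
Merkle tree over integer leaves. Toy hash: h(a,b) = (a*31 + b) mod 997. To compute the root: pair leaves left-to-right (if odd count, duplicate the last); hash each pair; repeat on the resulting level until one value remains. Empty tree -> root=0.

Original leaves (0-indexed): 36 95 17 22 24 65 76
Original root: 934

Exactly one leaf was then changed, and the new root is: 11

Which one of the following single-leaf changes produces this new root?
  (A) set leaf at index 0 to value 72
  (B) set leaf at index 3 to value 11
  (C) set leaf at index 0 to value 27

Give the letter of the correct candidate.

Original leaves: [36, 95, 17, 22, 24, 65, 76]
Target new root: 11
Try each candidate change and compute the resulting root:
Candidate A: set leaf[0] = 72 -> leaves = [72, 95, 17, 22, 24, 65, 76]
  L0: [72, 95, 17, 22, 24, 65, 76]
  L1: h(72,95)=(72*31+95)%997=333 h(17,22)=(17*31+22)%997=549 h(24,65)=(24*31+65)%997=809 h(76,76)=(76*31+76)%997=438 -> [333, 549, 809, 438]
  L2: h(333,549)=(333*31+549)%997=902 h(809,438)=(809*31+438)%997=592 -> [902, 592]
  L3: h(902,592)=(902*31+592)%997=638 -> [638]
  root = 638 != target 11
Candidate B: set leaf[3] = 11 -> leaves = [36, 95, 17, 11, 24, 65, 76]
  L0: [36, 95, 17, 11, 24, 65, 76]
  L1: h(36,95)=(36*31+95)%997=214 h(17,11)=(17*31+11)%997=538 h(24,65)=(24*31+65)%997=809 h(76,76)=(76*31+76)%997=438 -> [214, 538, 809, 438]
  L2: h(214,538)=(214*31+538)%997=193 h(809,438)=(809*31+438)%997=592 -> [193, 592]
  L3: h(193,592)=(193*31+592)%997=593 -> [593]
  root = 593 != target 11
Candidate C: set leaf[0] = 27 -> leaves = [27, 95, 17, 22, 24, 65, 76]
  L0: [27, 95, 17, 22, 24, 65, 76]
  L1: h(27,95)=(27*31+95)%997=932 h(17,22)=(17*31+22)%997=549 h(24,65)=(24*31+65)%997=809 h(76,76)=(76*31+76)%997=438 -> [932, 549, 809, 438]
  L2: h(932,549)=(932*31+549)%997=528 h(809,438)=(809*31+438)%997=592 -> [528, 592]
  L3: h(528,592)=(528*31+592)%997=11 -> [11]
  root = 11 == target 11  ** MATCH **
Candidate C produces the target root.

Answer: C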